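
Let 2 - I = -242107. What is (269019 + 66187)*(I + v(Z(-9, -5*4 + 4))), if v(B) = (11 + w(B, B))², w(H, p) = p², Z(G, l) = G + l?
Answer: 216745875630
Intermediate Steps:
I = 242109 (I = 2 - 1*(-242107) = 2 + 242107 = 242109)
v(B) = (11 + B²)²
(269019 + 66187)*(I + v(Z(-9, -5*4 + 4))) = (269019 + 66187)*(242109 + (11 + (-9 + (-5*4 + 4))²)²) = 335206*(242109 + (11 + (-9 + (-20 + 4))²)²) = 335206*(242109 + (11 + (-9 - 16)²)²) = 335206*(242109 + (11 + (-25)²)²) = 335206*(242109 + (11 + 625)²) = 335206*(242109 + 636²) = 335206*(242109 + 404496) = 335206*646605 = 216745875630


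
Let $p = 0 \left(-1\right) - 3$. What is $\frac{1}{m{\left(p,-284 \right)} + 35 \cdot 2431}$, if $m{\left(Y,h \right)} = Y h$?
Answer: $\frac{1}{85937} \approx 1.1636 \cdot 10^{-5}$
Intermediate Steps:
$p = -3$ ($p = 0 - 3 = -3$)
$\frac{1}{m{\left(p,-284 \right)} + 35 \cdot 2431} = \frac{1}{\left(-3\right) \left(-284\right) + 35 \cdot 2431} = \frac{1}{852 + 85085} = \frac{1}{85937}$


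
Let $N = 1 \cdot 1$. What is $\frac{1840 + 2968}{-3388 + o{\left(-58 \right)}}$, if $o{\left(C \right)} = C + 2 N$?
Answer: $- \frac{1202}{861} \approx -1.3961$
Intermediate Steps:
$N = 1$
$o{\left(C \right)} = 2 + C$ ($o{\left(C \right)} = C + 2 \cdot 1 = C + 2 = 2 + C$)
$\frac{1840 + 2968}{-3388 + o{\left(-58 \right)}} = \frac{1840 + 2968}{-3388 + \left(2 - 58\right)} = \frac{4808}{-3388 - 56} = \frac{4808}{-3444} = 4808 \left(- \frac{1}{3444}\right) = - \frac{1202}{861}$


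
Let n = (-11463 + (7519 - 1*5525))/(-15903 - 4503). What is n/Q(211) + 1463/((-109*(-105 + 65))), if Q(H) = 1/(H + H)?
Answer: 8726028229/44485080 ≈ 196.16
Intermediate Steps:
Q(H) = 1/(2*H)
n = 9469/20406 (n = (-11463 + (7519 - 5525))/(-20406) = (-11463 + 1994)*(-1/20406) = -9469*(-1/20406) = 9469/20406 ≈ 0.46403)
n/Q(211) + 1463/((-109*(-105 + 65))) = 9469/(20406*(((½)/211))) + 1463/((-109*(-105 + 65))) = 9469/(20406*(((½)*(1/211)))) + 1463/((-109*(-40))) = 9469/(20406*(1/422)) + 1463/4360 = (9469/20406)*422 + 1463*(1/4360) = 1997959/10203 + 1463/4360 = 8726028229/44485080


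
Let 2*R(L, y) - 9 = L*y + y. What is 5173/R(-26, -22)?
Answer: 10346/559 ≈ 18.508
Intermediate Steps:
R(L, y) = 9/2 + y/2 + L*y/2 (R(L, y) = 9/2 + (L*y + y)/2 = 9/2 + (y + L*y)/2 = 9/2 + (y/2 + L*y/2) = 9/2 + y/2 + L*y/2)
5173/R(-26, -22) = 5173/(9/2 + (½)*(-22) + (½)*(-26)*(-22)) = 5173/(9/2 - 11 + 286) = 5173/(559/2) = 5173*(2/559) = 10346/559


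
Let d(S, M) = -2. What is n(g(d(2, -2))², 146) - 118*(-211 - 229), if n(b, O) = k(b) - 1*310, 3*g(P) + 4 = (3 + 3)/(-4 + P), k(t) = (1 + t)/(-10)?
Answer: 2322433/45 ≈ 51610.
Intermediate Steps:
k(t) = -⅒ - t/10 (k(t) = (1 + t)*(-⅒) = -⅒ - t/10)
g(P) = -4/3 + 2/(-4 + P) (g(P) = -4/3 + ((3 + 3)/(-4 + P))/3 = -4/3 + (6/(-4 + P))/3 = -4/3 + 2/(-4 + P))
n(b, O) = -3101/10 - b/10 (n(b, O) = (-⅒ - b/10) - 1*310 = (-⅒ - b/10) - 310 = -3101/10 - b/10)
n(g(d(2, -2))², 146) - 118*(-211 - 229) = (-3101/10 - 4*(11 - 2*(-2))²/(9*(-4 - 2)²)/10) - 118*(-211 - 229) = (-3101/10 - (11 + 4)²/81/10) - 118*(-440) = (-3101/10 - ((⅔)*(-⅙)*15)²/10) + 51920 = (-3101/10 - (-5/3)²/10) + 51920 = (-3101/10 - ⅒*25/9) + 51920 = (-3101/10 - 5/18) + 51920 = -13967/45 + 51920 = 2322433/45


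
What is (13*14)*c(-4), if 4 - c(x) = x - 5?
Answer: 2366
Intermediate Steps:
c(x) = 9 - x (c(x) = 4 - (x - 5) = 4 - (-5 + x) = 4 + (5 - x) = 9 - x)
(13*14)*c(-4) = (13*14)*(9 - 1*(-4)) = 182*(9 + 4) = 182*13 = 2366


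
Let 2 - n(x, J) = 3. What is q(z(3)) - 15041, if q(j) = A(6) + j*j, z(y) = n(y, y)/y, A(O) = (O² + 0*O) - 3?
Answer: -135071/9 ≈ -15008.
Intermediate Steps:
n(x, J) = -1 (n(x, J) = 2 - 1*3 = 2 - 3 = -1)
A(O) = -3 + O² (A(O) = (O² + 0) - 3 = O² - 3 = -3 + O²)
z(y) = -1/y
q(j) = 33 + j² (q(j) = (-3 + 6²) + j*j = (-3 + 36) + j² = 33 + j²)
q(z(3)) - 15041 = (33 + (-1/3)²) - 15041 = (33 + (-1*⅓)²) - 15041 = (33 + (-⅓)²) - 15041 = (33 + ⅑) - 15041 = 298/9 - 15041 = -135071/9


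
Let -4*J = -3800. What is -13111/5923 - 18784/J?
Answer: -61856541/2813425 ≈ -21.986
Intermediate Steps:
J = 950 (J = -¼*(-3800) = 950)
-13111/5923 - 18784/J = -13111/5923 - 18784/950 = -13111*1/5923 - 18784*1/950 = -13111/5923 - 9392/475 = -61856541/2813425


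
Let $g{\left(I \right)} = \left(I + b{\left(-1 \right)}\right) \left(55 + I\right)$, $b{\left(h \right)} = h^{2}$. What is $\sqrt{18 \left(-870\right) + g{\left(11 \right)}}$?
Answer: $6 i \sqrt{413} \approx 121.93 i$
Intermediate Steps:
$g{\left(I \right)} = \left(1 + I\right) \left(55 + I\right)$ ($g{\left(I \right)} = \left(I + \left(-1\right)^{2}\right) \left(55 + I\right) = \left(I + 1\right) \left(55 + I\right) = \left(1 + I\right) \left(55 + I\right)$)
$\sqrt{18 \left(-870\right) + g{\left(11 \right)}} = \sqrt{18 \left(-870\right) + \left(55 + 11^{2} + 56 \cdot 11\right)} = \sqrt{-15660 + \left(55 + 121 + 616\right)} = \sqrt{-15660 + 792} = \sqrt{-14868} = 6 i \sqrt{413}$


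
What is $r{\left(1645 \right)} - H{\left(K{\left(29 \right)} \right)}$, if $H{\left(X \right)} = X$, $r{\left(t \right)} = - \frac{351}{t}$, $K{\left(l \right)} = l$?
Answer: $- \frac{48056}{1645} \approx -29.213$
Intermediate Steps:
$r{\left(1645 \right)} - H{\left(K{\left(29 \right)} \right)} = - \frac{351}{1645} - 29 = - \frac{48056}{1645}$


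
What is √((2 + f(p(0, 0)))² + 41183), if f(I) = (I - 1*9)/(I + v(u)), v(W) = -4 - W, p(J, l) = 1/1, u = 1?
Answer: √41199 ≈ 202.98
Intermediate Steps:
p(J, l) = 1
f(I) = (-9 + I)/(-5 + I) (f(I) = (I - 1*9)/(I + (-4 - 1*1)) = (I - 9)/(I + (-4 - 1)) = (-9 + I)/(I - 5) = (-9 + I)/(-5 + I))
√((2 + f(p(0, 0)))² + 41183) = √((2 + (-9 + 1)/(-5 + 1))² + 41183) = √((2 - 8/(-4))² + 41183) = √((2 - ¼*(-8))² + 41183) = √((2 + 2)² + 41183) = √(4² + 41183) = √(16 + 41183) = √41199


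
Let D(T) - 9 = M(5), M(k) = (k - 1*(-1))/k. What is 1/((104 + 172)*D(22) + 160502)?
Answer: 5/816586 ≈ 6.1231e-6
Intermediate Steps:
M(k) = (1 + k)/k (M(k) = (k + 1)/k = (1 + k)/k)
D(T) = 51/5 (D(T) = 9 + (1 + 5)/5 = 9 + (1/5)*6 = 9 + 6/5 = 51/5)
1/((104 + 172)*D(22) + 160502) = 1/((104 + 172)*(51/5) + 160502) = 1/(276*(51/5) + 160502) = 1/(14076/5 + 160502) = 1/(816586/5) = 5/816586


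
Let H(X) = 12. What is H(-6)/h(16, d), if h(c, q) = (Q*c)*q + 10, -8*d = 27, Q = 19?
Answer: -3/254 ≈ -0.011811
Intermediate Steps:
d = -27/8 (d = -⅛*27 = -27/8 ≈ -3.3750)
h(c, q) = 10 + 19*c*q (h(c, q) = (19*c)*q + 10 = 19*c*q + 10 = 10 + 19*c*q)
H(-6)/h(16, d) = 12/(10 + 19*16*(-27/8)) = 12/(10 - 1026) = 12/(-1016) = 12*(-1/1016) = -3/254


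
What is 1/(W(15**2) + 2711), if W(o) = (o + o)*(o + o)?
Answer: 1/205211 ≈ 4.8730e-6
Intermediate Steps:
W(o) = 4*o**2 (W(o) = (2*o)*(2*o) = 4*o**2)
1/(W(15**2) + 2711) = 1/(4*(15**2)**2 + 2711) = 1/(4*225**2 + 2711) = 1/(4*50625 + 2711) = 1/(202500 + 2711) = 1/205211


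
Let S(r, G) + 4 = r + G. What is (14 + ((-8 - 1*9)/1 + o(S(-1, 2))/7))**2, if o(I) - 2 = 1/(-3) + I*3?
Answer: 7225/441 ≈ 16.383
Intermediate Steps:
S(r, G) = -4 + G + r (S(r, G) = -4 + (r + G) = -4 + (G + r) = -4 + G + r)
o(I) = 5/3 + 3*I (o(I) = 2 + (1/(-3) + I*3) = 2 + (-1/3 + 3*I) = 5/3 + 3*I)
(14 + ((-8 - 1*9)/1 + o(S(-1, 2))/7))**2 = (14 + ((-8 - 1*9)/1 + (5/3 + 3*(-4 + 2 - 1))/7))**2 = (14 + ((-8 - 9)*1 + (5/3 + 3*(-3))*(1/7)))**2 = (14 + (-17*1 + (5/3 - 9)*(1/7)))**2 = (14 + (-17 - 22/3*1/7))**2 = (14 + (-17 - 22/21))**2 = (14 - 379/21)**2 = (-85/21)**2 = 7225/441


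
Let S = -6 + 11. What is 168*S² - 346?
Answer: 3854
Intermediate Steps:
S = 5
168*S² - 346 = 168*5² - 346 = 168*25 - 346 = 4200 - 346 = 3854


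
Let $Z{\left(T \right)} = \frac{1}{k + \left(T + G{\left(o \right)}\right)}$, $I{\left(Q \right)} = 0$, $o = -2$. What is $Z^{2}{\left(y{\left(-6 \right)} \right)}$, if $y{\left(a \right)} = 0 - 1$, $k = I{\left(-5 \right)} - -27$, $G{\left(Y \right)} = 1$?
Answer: $\frac{1}{729} \approx 0.0013717$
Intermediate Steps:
$k = 27$ ($k = 0 - -27 = 0 + 27 = 27$)
$y{\left(a \right)} = -1$
$Z{\left(T \right)} = \frac{1}{28 + T}$ ($Z{\left(T \right)} = \frac{1}{27 + \left(T + 1\right)} = \frac{1}{27 + \left(1 + T\right)} = \frac{1}{28 + T}$)
$Z^{2}{\left(y{\left(-6 \right)} \right)} = \left(\frac{1}{28 - 1}\right)^{2} = \left(\frac{1}{27}\right)^{2} = \frac{1}{729}$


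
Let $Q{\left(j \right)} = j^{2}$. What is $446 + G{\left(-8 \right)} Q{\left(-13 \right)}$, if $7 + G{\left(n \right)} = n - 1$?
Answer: $-2258$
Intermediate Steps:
$G{\left(n \right)} = -8 + n$ ($G{\left(n \right)} = -7 + \left(n - 1\right) = -7 + \left(-1 + n\right) = -8 + n$)
$446 + G{\left(-8 \right)} Q{\left(-13 \right)} = 446 + \left(-8 - 8\right) \left(-13\right)^{2} = 446 - 2704 = -2258$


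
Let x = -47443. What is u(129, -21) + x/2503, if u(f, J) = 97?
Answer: 195348/2503 ≈ 78.046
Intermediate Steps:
u(129, -21) + x/2503 = 97 - 47443/2503 = 195348/2503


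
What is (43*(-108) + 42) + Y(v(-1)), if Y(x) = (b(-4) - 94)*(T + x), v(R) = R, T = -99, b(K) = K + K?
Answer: 5598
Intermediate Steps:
b(K) = 2*K
Y(x) = 10098 - 102*x (Y(x) = (2*(-4) - 94)*(-99 + x) = (-8 - 94)*(-99 + x) = -102*(-99 + x) = 10098 - 102*x)
(43*(-108) + 42) + Y(v(-1)) = (43*(-108) + 42) + (10098 - 102*(-1)) = (-4644 + 42) + (10098 + 102) = -4602 + 10200 = 5598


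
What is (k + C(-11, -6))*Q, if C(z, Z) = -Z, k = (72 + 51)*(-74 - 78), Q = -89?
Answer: 1663410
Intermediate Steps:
k = -18696 (k = 123*(-152) = -18696)
(k + C(-11, -6))*Q = (-18696 - 1*(-6))*(-89) = (-18696 + 6)*(-89) = -18690*(-89) = 1663410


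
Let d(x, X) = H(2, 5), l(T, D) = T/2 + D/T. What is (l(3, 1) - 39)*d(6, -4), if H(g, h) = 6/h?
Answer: -223/5 ≈ -44.600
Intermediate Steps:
l(T, D) = T/2 + D/T (l(T, D) = T*(1/2) + D/T = T/2 + D/T)
d(x, X) = 6/5
(l(3, 1) - 39)*d(6, -4) = (((1/2)*3 + 1/3) - 39)*(6/5) = ((3/2 + 1*(1/3)) - 39)*(6/5) = ((3/2 + 1/3) - 39)*(6/5) = (11/6 - 39)*(6/5) = -223/6*6/5 = -223/5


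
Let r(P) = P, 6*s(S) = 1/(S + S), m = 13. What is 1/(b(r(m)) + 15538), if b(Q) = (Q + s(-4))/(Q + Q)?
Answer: 1248/19392047 ≈ 6.4356e-5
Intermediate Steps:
s(S) = 1/(12*S) (s(S) = 1/(6*(S + S)) = 1/(6*((2*S))) = (1/(2*S))/6 = 1/(12*S))
b(Q) = (-1/48 + Q)/(2*Q) (b(Q) = (Q + (1/12)/(-4))/(Q + Q) = (Q + (1/12)*(-¼))/((2*Q)) = (Q - 1/48)*(1/(2*Q)) = (-1/48 + Q)*(1/(2*Q)) = (-1/48 + Q)/(2*Q))
1/(b(r(m)) + 15538) = 1/((1/96)*(-1 + 48*13)/13 + 15538) = 1/((1/96)*(1/13)*(-1 + 624) + 15538) = 1/((1/96)*(1/13)*623 + 15538) = 1/(623/1248 + 15538) = 1/(19392047/1248) = 1248/19392047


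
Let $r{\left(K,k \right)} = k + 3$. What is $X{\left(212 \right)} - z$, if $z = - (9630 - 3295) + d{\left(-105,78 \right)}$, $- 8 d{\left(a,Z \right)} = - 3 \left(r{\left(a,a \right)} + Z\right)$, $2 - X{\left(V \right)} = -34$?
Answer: $6380$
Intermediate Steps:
$X{\left(V \right)} = 36$ ($X{\left(V \right)} = 2 - -34 = 2 + 34 = 36$)
$r{\left(K,k \right)} = 3 + k$
$d{\left(a,Z \right)} = \frac{9}{8} + \frac{3 Z}{8} + \frac{3 a}{8}$ ($d{\left(a,Z \right)} = - \frac{\left(-3\right) \left(\left(3 + a\right) + Z\right)}{8} = - \frac{\left(-3\right) \left(3 + Z + a\right)}{8} = - \frac{-9 - 3 Z - 3 a}{8} = \frac{9}{8} + \frac{3 Z}{8} + \frac{3 a}{8}$)
$z = -6344$ ($z = - (9630 - 3295) + \left(\frac{9}{8} + \frac{3}{8} \cdot 78 + \frac{3}{8} \left(-105\right)\right) = \left(-1\right) 6335 + \left(\frac{9}{8} + \frac{117}{4} - \frac{315}{8}\right) = -6335 - 9 = -6344$)
$X{\left(212 \right)} - z = 36 - -6344 = 36 + 6344 = 6380$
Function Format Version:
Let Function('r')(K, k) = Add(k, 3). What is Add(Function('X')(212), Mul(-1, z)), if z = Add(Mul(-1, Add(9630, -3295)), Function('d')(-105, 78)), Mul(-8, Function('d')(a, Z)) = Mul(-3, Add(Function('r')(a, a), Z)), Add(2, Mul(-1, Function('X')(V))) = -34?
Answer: 6380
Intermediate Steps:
Function('X')(V) = 36 (Function('X')(V) = Add(2, Mul(-1, -34)) = Add(2, 34) = 36)
Function('r')(K, k) = Add(3, k)
Function('d')(a, Z) = Add(Rational(9, 8), Mul(Rational(3, 8), Z), Mul(Rational(3, 8), a)) (Function('d')(a, Z) = Mul(Rational(-1, 8), Mul(-3, Add(Add(3, a), Z))) = Mul(Rational(-1, 8), Mul(-3, Add(3, Z, a))) = Mul(Rational(-1, 8), Add(-9, Mul(-3, Z), Mul(-3, a))) = Add(Rational(9, 8), Mul(Rational(3, 8), Z), Mul(Rational(3, 8), a)))
z = -6344 (z = Add(Mul(-1, Add(9630, -3295)), Add(Rational(9, 8), Mul(Rational(3, 8), 78), Mul(Rational(3, 8), -105))) = Add(Mul(-1, 6335), Add(Rational(9, 8), Rational(117, 4), Rational(-315, 8))) = Add(-6335, -9) = -6344)
Add(Function('X')(212), Mul(-1, z)) = Add(36, Mul(-1, -6344)) = Add(36, 6344) = 6380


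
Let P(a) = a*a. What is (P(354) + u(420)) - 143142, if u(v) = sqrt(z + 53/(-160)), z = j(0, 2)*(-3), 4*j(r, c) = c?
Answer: -17826 + I*sqrt(2930)/40 ≈ -17826.0 + 1.3532*I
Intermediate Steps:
j(r, c) = c/4
z = -3/2 (z = ((1/4)*2)*(-3) = (1/2)*(-3) = -3/2 ≈ -1.5000)
P(a) = a**2
u(v) = I*sqrt(2930)/40 (u(v) = sqrt(-3/2 + 53/(-160)) = sqrt(-3/2 + 53*(-1/160)) = sqrt(-3/2 - 53/160) = sqrt(-293/160) = I*sqrt(2930)/40)
(P(354) + u(420)) - 143142 = (354**2 + I*sqrt(2930)/40) - 143142 = (125316 + I*sqrt(2930)/40) - 143142 = -17826 + I*sqrt(2930)/40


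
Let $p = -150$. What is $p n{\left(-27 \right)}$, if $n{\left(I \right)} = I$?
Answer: $4050$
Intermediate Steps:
$p n{\left(-27 \right)} = \left(-150\right) \left(-27\right) = 4050$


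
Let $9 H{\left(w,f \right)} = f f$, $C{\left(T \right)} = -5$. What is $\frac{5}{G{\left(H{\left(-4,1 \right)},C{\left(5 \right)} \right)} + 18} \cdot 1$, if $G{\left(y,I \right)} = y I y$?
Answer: $\frac{405}{1453} \approx 0.27873$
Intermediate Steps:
$H{\left(w,f \right)} = \frac{f^{2}}{9}$ ($H{\left(w,f \right)} = \frac{f f}{9} = \frac{f^{2}}{9}$)
$G{\left(y,I \right)} = I y^{2}$ ($G{\left(y,I \right)} = I y y = I y^{2}$)
$\frac{5}{G{\left(H{\left(-4,1 \right)},C{\left(5 \right)} \right)} + 18} \cdot 1 = \frac{5}{- 5 \left(\frac{1^{2}}{9}\right)^{2} + 18} \cdot 1 = \frac{5}{- 5 \left(\frac{1}{9} \cdot 1\right)^{2} + 18} \cdot 1 = \frac{5}{- \frac{5}{81} + 18} \cdot 1 = \frac{5}{\frac{1453}{81}} \cdot 1 = 5 \cdot \frac{81}{1453} \cdot 1 = \frac{405}{1453} \cdot 1 = \frac{405}{1453}$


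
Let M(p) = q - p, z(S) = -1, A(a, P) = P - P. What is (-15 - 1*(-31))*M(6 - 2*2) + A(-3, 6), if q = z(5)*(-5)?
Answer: 48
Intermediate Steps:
A(a, P) = 0
q = 5 (q = -1*(-5) = 5)
M(p) = 5 - p
(-15 - 1*(-31))*M(6 - 2*2) + A(-3, 6) = (-15 - 1*(-31))*(5 - (6 - 2*2)) + 0 = (-15 + 31)*(5 - (6 - 4)) + 0 = 16*(5 - 1*2) + 0 = 16*(5 - 2) + 0 = 16*3 + 0 = 48 + 0 = 48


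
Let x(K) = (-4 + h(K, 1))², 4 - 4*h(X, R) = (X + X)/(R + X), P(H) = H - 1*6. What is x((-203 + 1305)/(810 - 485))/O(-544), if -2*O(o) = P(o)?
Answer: 23348224/559990475 ≈ 0.041694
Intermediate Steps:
P(H) = -6 + H (P(H) = H - 6 = -6 + H)
O(o) = 3 - o/2 (O(o) = -(-6 + o)/2 = 3 - o/2)
h(X, R) = 1 - X/(2*(R + X)) (h(X, R) = 1 - (X + X)/(4*(R + X)) = 1 - 2*X/(4*(R + X)) = 1 - X/(2*(R + X)))
x(K) = (-4 + (1 + K/2)/(1 + K))²
x((-203 + 1305)/(810 - 485))/O(-544) = ((6 + 7*((-203 + 1305)/(810 - 485)))²/(4*(1 + (-203 + 1305)/(810 - 485))²))/(3 - ½*(-544)) = ((6 + 7*(1102/325))²/(4*(1 + 1102/325)²))/(3 + 272) = ((6 + 7*(1102*(1/325)))²/(4*(1 + 1102*(1/325))²))/275 = ((6 + 7*(1102/325))²/(4*(1 + 1102/325)²))*(1/275) = ((6 + 7714/325)²/(4*(1427/325)²))*(1/275) = ((¼)*(105625/2036329)*(9664/325)²)*(1/275) = ((¼)*(105625/2036329)*(93392896/105625))*(1/275) = (23348224/2036329)*(1/275) = 23348224/559990475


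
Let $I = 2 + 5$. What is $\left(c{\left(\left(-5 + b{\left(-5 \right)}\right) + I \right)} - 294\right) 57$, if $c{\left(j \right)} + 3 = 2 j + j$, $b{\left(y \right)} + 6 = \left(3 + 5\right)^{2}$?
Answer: $-6669$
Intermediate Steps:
$b{\left(y \right)} = 58$ ($b{\left(y \right)} = -6 + \left(3 + 5\right)^{2} = -6 + 8^{2} = -6 + 64 = 58$)
$I = 7$
$c{\left(j \right)} = -3 + 3 j$ ($c{\left(j \right)} = -3 + \left(2 j + j\right) = -3 + 3 j$)
$\left(c{\left(\left(-5 + b{\left(-5 \right)}\right) + I \right)} - 294\right) 57 = \left(\left(-3 + 3 \left(\left(-5 + 58\right) + 7\right)\right) - 294\right) 57 = \left(\left(-3 + 3 \left(53 + 7\right)\right) - 294\right) 57 = \left(\left(-3 + 3 \cdot 60\right) - 294\right) 57 = \left(\left(-3 + 180\right) - 294\right) 57 = \left(177 - 294\right) 57 = \left(-117\right) 57 = -6669$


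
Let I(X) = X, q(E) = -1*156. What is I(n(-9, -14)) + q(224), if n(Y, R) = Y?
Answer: -165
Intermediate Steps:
q(E) = -156
I(n(-9, -14)) + q(224) = -9 - 156 = -165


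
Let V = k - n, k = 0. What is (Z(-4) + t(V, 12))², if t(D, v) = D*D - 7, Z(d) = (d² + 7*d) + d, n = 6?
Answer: 169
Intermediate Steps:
Z(d) = d² + 8*d
V = -6 (V = 0 - 1*6 = 0 - 6 = -6)
t(D, v) = -7 + D² (t(D, v) = D² - 7 = -7 + D²)
(Z(-4) + t(V, 12))² = (-4*(8 - 4) + (-7 + (-6)²))² = (-4*4 + (-7 + 36))² = (-16 + 29)² = 13² = 169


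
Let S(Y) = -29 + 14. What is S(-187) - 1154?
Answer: -1169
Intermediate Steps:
S(Y) = -15
S(-187) - 1154 = -15 - 1154 = -1169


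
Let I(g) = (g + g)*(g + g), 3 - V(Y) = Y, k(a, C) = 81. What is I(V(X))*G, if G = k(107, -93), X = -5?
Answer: 20736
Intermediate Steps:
V(Y) = 3 - Y
I(g) = 4*g² (I(g) = (2*g)*(2*g) = 4*g²)
G = 81
I(V(X))*G = (4*(3 - 1*(-5))²)*81 = (4*(3 + 5)²)*81 = (4*8²)*81 = (4*64)*81 = 256*81 = 20736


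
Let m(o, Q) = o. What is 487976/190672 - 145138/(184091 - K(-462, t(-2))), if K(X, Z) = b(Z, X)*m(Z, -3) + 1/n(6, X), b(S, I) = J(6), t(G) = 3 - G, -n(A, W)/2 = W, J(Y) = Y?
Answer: 7177585484903/4053504699742 ≈ 1.7707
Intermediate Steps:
n(A, W) = -2*W
b(S, I) = 6
K(X, Z) = 6*Z - 1/(2*X) (K(X, Z) = 6*Z + 1/(-2*X) = 6*Z - 1/(2*X))
487976/190672 - 145138/(184091 - K(-462, t(-2))) = 487976/190672 - 145138/(184091 - (6*(3 - 1*(-2)) - ½/(-462))) = 487976*(1/190672) - 145138/(184091 - (6*(3 + 2) - ½*(-1/462))) = 60997/23834 - 145138/(184091 - (6*5 + 1/924)) = 60997/23834 - 145138/(184091 - (30 + 1/924)) = 60997/23834 - 145138/(184091 - 1*27721/924) = 60997/23834 - 145138/(184091 - 27721/924) = 60997/23834 - 145138/170072363/924 = 60997/23834 - 145138*924/170072363 = 60997/23834 - 134107512/170072363 = 7177585484903/4053504699742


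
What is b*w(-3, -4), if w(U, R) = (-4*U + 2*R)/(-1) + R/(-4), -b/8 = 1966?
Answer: 47184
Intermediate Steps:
b = -15728 (b = -8*1966 = -15728)
w(U, R) = 4*U - 9*R/4 (w(U, R) = (-4*U + 2*R)*(-1) + R*(-¼) = (-2*R + 4*U) - R/4 = 4*U - 9*R/4)
b*w(-3, -4) = -15728*(4*(-3) - 9/4*(-4)) = -15728*(-12 + 9) = -15728*(-3) = 47184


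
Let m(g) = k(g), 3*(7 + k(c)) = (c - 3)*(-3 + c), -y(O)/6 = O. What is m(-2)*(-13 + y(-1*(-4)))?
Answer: -148/3 ≈ -49.333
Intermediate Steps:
y(O) = -6*O
k(c) = -7 + (-3 + c)²/3 (k(c) = -7 + ((c - 3)*(-3 + c))/3 = -7 + ((-3 + c)*(-3 + c))/3 = -7 + (-3 + c)²/3)
m(g) = -7 + (-3 + g)²/3
m(-2)*(-13 + y(-1*(-4))) = (-7 + (-3 - 2)²/3)*(-13 - (-6)*(-4)) = (-7 + (⅓)*(-5)²)*(-13 - 6*4) = (-7 + (⅓)*25)*(-13 - 24) = (-7 + 25/3)*(-37) = (4/3)*(-37) = -148/3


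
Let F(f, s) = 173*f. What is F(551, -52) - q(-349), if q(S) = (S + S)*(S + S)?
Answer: -391881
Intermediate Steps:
q(S) = 4*S² (q(S) = (2*S)*(2*S) = 4*S²)
F(551, -52) - q(-349) = 173*551 - 4*(-349)² = 95323 - 4*121801 = 95323 - 1*487204 = 95323 - 487204 = -391881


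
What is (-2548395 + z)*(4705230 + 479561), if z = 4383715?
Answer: 9515750618120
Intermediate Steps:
(-2548395 + z)*(4705230 + 479561) = (-2548395 + 4383715)*(4705230 + 479561) = 1835320*5184791 = 9515750618120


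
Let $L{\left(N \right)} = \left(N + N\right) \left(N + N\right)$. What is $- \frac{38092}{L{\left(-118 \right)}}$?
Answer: $- \frac{9523}{13924} \approx -0.68393$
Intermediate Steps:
$L{\left(N \right)} = 4 N^{2}$ ($L{\left(N \right)} = 2 N 2 N = 4 N^{2}$)
$- \frac{38092}{L{\left(-118 \right)}} = - \frac{38092}{4 \left(-118\right)^{2}} = - \frac{38092}{4 \cdot 13924} = - \frac{38092}{55696} = \left(-38092\right) \frac{1}{55696} = - \frac{9523}{13924}$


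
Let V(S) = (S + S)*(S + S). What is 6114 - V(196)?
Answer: -147550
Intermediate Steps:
V(S) = 4*S² (V(S) = (2*S)*(2*S) = 4*S²)
6114 - V(196) = 6114 - 4*196² = 6114 - 4*38416 = 6114 - 1*153664 = 6114 - 153664 = -147550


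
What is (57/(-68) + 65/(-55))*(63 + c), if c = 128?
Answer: -288601/748 ≈ -385.83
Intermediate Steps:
(57/(-68) + 65/(-55))*(63 + c) = (57/(-68) + 65/(-55))*(63 + 128) = (57*(-1/68) + 65*(-1/55))*191 = (-57/68 - 13/11)*191 = -1511/748*191 = -288601/748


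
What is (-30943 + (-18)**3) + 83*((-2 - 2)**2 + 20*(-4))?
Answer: -42087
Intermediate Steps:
(-30943 + (-18)**3) + 83*((-2 - 2)**2 + 20*(-4)) = (-30943 - 5832) + 83*((-4)**2 - 80) = -36775 + 83*(16 - 80) = -36775 + 83*(-64) = -36775 - 5312 = -42087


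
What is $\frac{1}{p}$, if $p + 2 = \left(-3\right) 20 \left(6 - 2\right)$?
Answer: $- \frac{1}{242} \approx -0.0041322$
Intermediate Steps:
$p = -242$ ($p = -2 + \left(-3\right) 20 \left(6 - 2\right) = -2 - 60 \left(6 - 2\right) = -2 - 240 = -242$)
$\frac{1}{p} = \frac{1}{-242} = - \frac{1}{242}$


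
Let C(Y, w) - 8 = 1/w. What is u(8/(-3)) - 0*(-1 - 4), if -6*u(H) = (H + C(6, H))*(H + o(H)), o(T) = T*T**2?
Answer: 8687/486 ≈ 17.874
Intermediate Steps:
C(Y, w) = 8 + 1/w
o(T) = T**3
u(H) = -(H + H**3)*(8 + H + 1/H)/6 (u(H) = -(H + (8 + 1/H))*(H + H**3)/6 = -(8 + H + 1/H)*(H + H**3)/6 = -(H + H**3)*(8 + H + 1/H)/6)
u(8/(-3)) - 0*(-1 - 4) = (-1/6 - 32/(3*(-3)) - 4*(8/(-3))**3/3 - (8/(-3))**2/3 - (8/(-3))**4/6) - 0*(-1 - 4) = (-1/6 - 32*(-1)/(3*3) - 4*(8*(-1/3))**3/3 - (8*(-1/3))**2/3 - (8*(-1/3))**4/6) - 0*(-5) = (-1/6 - 4/3*(-8/3) - 4*(-8/3)**3/3 - (-8/3)**2/3 - (-8/3)**4/6) - 13*0 = (-1/6 + 32/9 - 4/3*(-512/27) - 1/3*64/9 - 1/6*4096/81) + 0 = (-1/6 + 32/9 + 2048/81 - 64/27 - 2048/243) + 0 = 8687/486 + 0 = 8687/486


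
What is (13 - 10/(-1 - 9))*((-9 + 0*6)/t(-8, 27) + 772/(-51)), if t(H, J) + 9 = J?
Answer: -11165/51 ≈ -218.92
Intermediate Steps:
t(H, J) = -9 + J
(13 - 10/(-1 - 9))*((-9 + 0*6)/t(-8, 27) + 772/(-51)) = (13 - 10/(-1 - 9))*((-9 + 0*6)/(-9 + 27) + 772/(-51)) = (13 - 10/(-10))*((-9 + 0)/18 + 772*(-1/51)) = (13 - 1/10*(-10))*(-9*1/18 - 772/51) = (13 + 1)*(-1/2 - 772/51) = 14*(-1595/102) = -11165/51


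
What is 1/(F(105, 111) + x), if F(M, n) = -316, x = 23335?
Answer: 1/23019 ≈ 4.3442e-5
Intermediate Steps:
1/(F(105, 111) + x) = 1/(-316 + 23335) = 1/23019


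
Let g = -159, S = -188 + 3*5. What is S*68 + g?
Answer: -11923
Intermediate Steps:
S = -173 (S = -188 + 15 = -173)
S*68 + g = -173*68 - 159 = -11764 - 159 = -11923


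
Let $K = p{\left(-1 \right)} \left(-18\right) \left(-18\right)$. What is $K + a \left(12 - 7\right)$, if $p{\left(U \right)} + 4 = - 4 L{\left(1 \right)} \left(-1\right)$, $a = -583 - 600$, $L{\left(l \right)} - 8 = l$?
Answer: $4453$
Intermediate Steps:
$L{\left(l \right)} = 8 + l$
$a = -1183$ ($a = -583 - 600 = -1183$)
$p{\left(U \right)} = 32$ ($p{\left(U \right)} = -4 + - 4 \left(8 + 1\right) \left(-1\right) = -4 + \left(-4\right) 9 \left(-1\right) = -4 - -36 = -4 + 36 = 32$)
$K = 10368$ ($K = 32 \left(-18\right) \left(-18\right) = \left(-576\right) \left(-18\right) = 10368$)
$K + a \left(12 - 7\right) = 10368 - 1183 \left(12 - 7\right) = 10368 - 5915 = 4453$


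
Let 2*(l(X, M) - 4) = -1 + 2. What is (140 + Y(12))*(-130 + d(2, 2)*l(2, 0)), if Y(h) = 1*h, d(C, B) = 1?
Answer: -19076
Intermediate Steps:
l(X, M) = 9/2 (l(X, M) = 4 + (-1 + 2)/2 = 4 + (½)*1 = 4 + ½ = 9/2)
Y(h) = h
(140 + Y(12))*(-130 + d(2, 2)*l(2, 0)) = (140 + 12)*(-130 + 1*(9/2)) = 152*(-130 + 9/2) = 152*(-251/2) = -19076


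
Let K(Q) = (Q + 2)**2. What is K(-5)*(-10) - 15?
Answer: -105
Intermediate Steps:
K(Q) = (2 + Q)**2
K(-5)*(-10) - 15 = (2 - 5)**2*(-10) - 15 = (-3)**2*(-10) - 15 = 9*(-10) - 15 = -90 - 15 = -105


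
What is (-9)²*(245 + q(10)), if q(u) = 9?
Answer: 20574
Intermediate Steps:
(-9)²*(245 + q(10)) = (-9)²*(245 + 9) = 81*254 = 20574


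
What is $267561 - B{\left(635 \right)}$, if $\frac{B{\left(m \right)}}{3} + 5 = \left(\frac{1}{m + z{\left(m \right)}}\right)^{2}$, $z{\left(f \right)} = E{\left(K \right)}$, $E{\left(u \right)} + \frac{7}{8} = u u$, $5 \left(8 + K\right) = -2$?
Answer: $\frac{1771641920891048}{6621079323} \approx 2.6758 \cdot 10^{5}$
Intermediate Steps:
$K = - \frac{42}{5}$ ($K = -8 + \frac{1}{5} \left(-2\right) = -8 - \frac{2}{5} = - \frac{42}{5} \approx -8.4$)
$E{\left(u \right)} = - \frac{7}{8} + u^{2}$ ($E{\left(u \right)} = - \frac{7}{8} + u u = - \frac{7}{8} + u^{2}$)
$z{\left(f \right)} = \frac{13937}{200}$ ($z{\left(f \right)} = - \frac{7}{8} + \left(- \frac{42}{5}\right)^{2} = - \frac{7}{8} + \frac{1764}{25} = \frac{13937}{200}$)
$B{\left(m \right)} = -15 + \frac{3}{\left(\frac{13937}{200} + m\right)^{2}}$ ($B{\left(m \right)} = -15 + 3 \left(\frac{1}{m + \frac{13937}{200}}\right)^{2} = -15 + 3 \left(\frac{1}{\frac{13937}{200} + m}\right)^{2} = -15 + \frac{3}{\left(\frac{13937}{200} + m\right)^{2}}$)
$267561 - B{\left(635 \right)} = 267561 - \left(-15 + \frac{120000}{\left(13937 + 200 \cdot 635\right)^{2}}\right) = 267561 - \left(-15 + \frac{120000}{\left(13937 + 127000\right)^{2}}\right) = 267561 - \left(-15 + \frac{120000}{19863237969}\right) = 267561 - \left(-15 + 120000 \cdot \frac{1}{19863237969}\right) = 267561 - \left(-15 + \frac{40000}{6621079323}\right) = 267561 - - \frac{99316149845}{6621079323} = 267561 + \frac{99316149845}{6621079323} = \frac{1771641920891048}{6621079323}$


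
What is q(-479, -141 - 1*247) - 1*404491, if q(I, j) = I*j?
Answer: -218639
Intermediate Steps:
q(-479, -141 - 1*247) - 1*404491 = -479*(-141 - 1*247) - 1*404491 = -479*(-141 - 247) - 404491 = -479*(-388) - 404491 = 185852 - 404491 = -218639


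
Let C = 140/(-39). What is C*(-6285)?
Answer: 293300/13 ≈ 22562.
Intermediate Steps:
C = -140/39 (C = 140*(-1/39) = -140/39 ≈ -3.5897)
C*(-6285) = -140/39*(-6285) = 293300/13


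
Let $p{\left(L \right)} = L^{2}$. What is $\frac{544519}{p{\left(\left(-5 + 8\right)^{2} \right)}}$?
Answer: $\frac{544519}{81} \approx 6722.5$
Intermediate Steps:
$\frac{544519}{p{\left(\left(-5 + 8\right)^{2} \right)}} = \frac{544519}{\left(\left(-5 + 8\right)^{2}\right)^{2}} = \frac{544519}{\left(3^{2}\right)^{2}} = \frac{544519}{9^{2}} = \frac{544519}{81}$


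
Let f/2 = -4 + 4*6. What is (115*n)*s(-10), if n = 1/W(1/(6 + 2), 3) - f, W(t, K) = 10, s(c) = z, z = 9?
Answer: -82593/2 ≈ -41297.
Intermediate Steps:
s(c) = 9
f = 40 (f = 2*(-4 + 4*6) = 2*(-4 + 24) = 2*20 = 40)
n = -399/10 (n = 1/10 - 1*40 = 1/10 - 40 = -399/10 ≈ -39.900)
(115*n)*s(-10) = (115*(-399/10))*9 = -9177/2*9 = -82593/2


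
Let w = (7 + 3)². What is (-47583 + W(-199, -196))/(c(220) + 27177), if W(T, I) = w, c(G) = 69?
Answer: -47483/27246 ≈ -1.7428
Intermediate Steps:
w = 100 (w = 10² = 100)
W(T, I) = 100
(-47583 + W(-199, -196))/(c(220) + 27177) = (-47583 + 100)/(69 + 27177) = -47483/27246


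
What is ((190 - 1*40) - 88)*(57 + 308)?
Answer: 22630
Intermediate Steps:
((190 - 1*40) - 88)*(57 + 308) = ((190 - 40) - 88)*365 = (150 - 88)*365 = 62*365 = 22630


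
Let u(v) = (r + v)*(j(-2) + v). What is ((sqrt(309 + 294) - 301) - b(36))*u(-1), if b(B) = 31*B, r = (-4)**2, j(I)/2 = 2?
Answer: -63765 + 135*sqrt(67) ≈ -62660.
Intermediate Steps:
j(I) = 4 (j(I) = 2*2 = 4)
r = 16
u(v) = (4 + v)*(16 + v) (u(v) = (16 + v)*(4 + v) = (4 + v)*(16 + v))
((sqrt(309 + 294) - 301) - b(36))*u(-1) = ((sqrt(309 + 294) - 301) - 31*36)*(64 + (-1)**2 + 20*(-1)) = ((sqrt(603) - 301) - 1*1116)*(64 + 1 - 20) = ((3*sqrt(67) - 301) - 1116)*45 = ((-301 + 3*sqrt(67)) - 1116)*45 = (-1417 + 3*sqrt(67))*45 = -63765 + 135*sqrt(67)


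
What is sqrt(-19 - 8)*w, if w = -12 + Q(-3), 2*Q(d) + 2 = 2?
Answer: -36*I*sqrt(3) ≈ -62.354*I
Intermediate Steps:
Q(d) = 0 (Q(d) = -1 + (1/2)*2 = -1 + 1 = 0)
w = -12 (w = -12 + 0 = -12)
sqrt(-19 - 8)*w = sqrt(-19 - 8)*(-12) = sqrt(-27)*(-12) = (3*I*sqrt(3))*(-12) = -36*I*sqrt(3)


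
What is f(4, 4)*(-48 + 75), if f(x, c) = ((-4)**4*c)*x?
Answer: 110592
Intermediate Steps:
f(x, c) = 256*c*x (f(x, c) = (256*c)*x = 256*c*x)
f(4, 4)*(-48 + 75) = (256*4*4)*(-48 + 75) = 4096*27 = 110592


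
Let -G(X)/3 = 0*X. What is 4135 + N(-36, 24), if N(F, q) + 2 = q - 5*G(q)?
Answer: 4157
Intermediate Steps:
G(X) = 0 (G(X) = -0*X = -3*0 = 0)
N(F, q) = -2 + q (N(F, q) = -2 + (q - 5*0) = -2 + (q + 0) = -2 + q)
4135 + N(-36, 24) = 4135 + (-2 + 24) = 4135 + 22 = 4157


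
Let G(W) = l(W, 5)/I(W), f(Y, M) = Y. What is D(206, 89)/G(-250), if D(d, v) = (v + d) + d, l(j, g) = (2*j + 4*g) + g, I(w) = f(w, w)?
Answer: 5010/19 ≈ 263.68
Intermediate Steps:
I(w) = w
l(j, g) = 2*j + 5*g
D(d, v) = v + 2*d (D(d, v) = (d + v) + d = v + 2*d)
G(W) = (25 + 2*W)/W (G(W) = (2*W + 5*5)/W = (2*W + 25)/W = (25 + 2*W)/W)
D(206, 89)/G(-250) = (89 + 2*206)/(2 + 25/(-250)) = (89 + 412)/(2 + 25*(-1/250)) = 501/(2 - ⅒) = 501/(19/10) = 501*(10/19) = 5010/19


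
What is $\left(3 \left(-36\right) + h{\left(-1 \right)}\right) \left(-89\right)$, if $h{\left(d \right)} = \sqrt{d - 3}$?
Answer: $9612 - 178 i \approx 9612.0 - 178.0 i$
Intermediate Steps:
$h{\left(d \right)} = \sqrt{-3 + d}$
$\left(3 \left(-36\right) + h{\left(-1 \right)}\right) \left(-89\right) = \left(3 \left(-36\right) + \sqrt{-3 - 1}\right) \left(-89\right) = \left(-108 + \sqrt{-4}\right) \left(-89\right) = \left(-108 + 2 i\right) \left(-89\right) = 9612 - 178 i$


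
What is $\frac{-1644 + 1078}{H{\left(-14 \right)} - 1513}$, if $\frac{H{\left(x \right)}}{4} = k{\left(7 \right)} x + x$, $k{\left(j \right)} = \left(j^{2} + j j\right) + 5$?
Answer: $\frac{566}{7337} \approx 0.077143$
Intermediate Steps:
$k{\left(j \right)} = 5 + 2 j^{2}$ ($k{\left(j \right)} = \left(j^{2} + j^{2}\right) + 5 = 2 j^{2} + 5 = 5 + 2 j^{2}$)
$H{\left(x \right)} = 416 x$ ($H{\left(x \right)} = 4 \left(\left(5 + 2 \cdot 7^{2}\right) x + x\right) = 4 \left(\left(5 + 2 \cdot 49\right) x + x\right) = 4 \left(\left(5 + 98\right) x + x\right) = 4 \left(103 x + x\right) = 4 \cdot 104 x = 416 x$)
$\frac{-1644 + 1078}{H{\left(-14 \right)} - 1513} = \frac{-1644 + 1078}{416 \left(-14\right) - 1513} = - \frac{566}{-5824 - 1513} = - \frac{566}{-7337} = \left(-566\right) \left(- \frac{1}{7337}\right) = \frac{566}{7337}$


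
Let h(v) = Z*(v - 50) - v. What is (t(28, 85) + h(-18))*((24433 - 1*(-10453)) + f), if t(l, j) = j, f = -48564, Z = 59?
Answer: 53467302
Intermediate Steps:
h(v) = -2950 + 58*v (h(v) = 59*(v - 50) - v = 59*(-50 + v) - v = (-2950 + 59*v) - v = -2950 + 58*v)
(t(28, 85) + h(-18))*((24433 - 1*(-10453)) + f) = (85 + (-2950 + 58*(-18)))*((24433 - 1*(-10453)) - 48564) = (85 + (-2950 - 1044))*((24433 + 10453) - 48564) = (85 - 3994)*(34886 - 48564) = -3909*(-13678) = 53467302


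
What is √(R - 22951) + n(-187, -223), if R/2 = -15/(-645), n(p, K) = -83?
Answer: -83 + I*√42436313/43 ≈ -83.0 + 151.5*I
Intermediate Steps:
R = 2/43 (R = 2*(-15/(-645)) = 2*(-1/645*(-15)) = 2*(1/43) = 2/43 ≈ 0.046512)
√(R - 22951) + n(-187, -223) = √(2/43 - 22951) - 83 = √(-986891/43) - 83 = I*√42436313/43 - 83 = -83 + I*√42436313/43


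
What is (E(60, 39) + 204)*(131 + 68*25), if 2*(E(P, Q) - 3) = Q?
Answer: 829443/2 ≈ 4.1472e+5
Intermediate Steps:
E(P, Q) = 3 + Q/2
(E(60, 39) + 204)*(131 + 68*25) = ((3 + (1/2)*39) + 204)*(131 + 68*25) = ((3 + 39/2) + 204)*(131 + 1700) = (45/2 + 204)*1831 = (453/2)*1831 = 829443/2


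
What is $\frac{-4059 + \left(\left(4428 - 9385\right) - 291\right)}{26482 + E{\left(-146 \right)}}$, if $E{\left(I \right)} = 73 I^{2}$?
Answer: $- \frac{9307}{1582550} \approx -0.005881$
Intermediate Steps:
$\frac{-4059 + \left(\left(4428 - 9385\right) - 291\right)}{26482 + E{\left(-146 \right)}} = \frac{-4059 + \left(\left(4428 - 9385\right) - 291\right)}{26482 + 73 \left(-146\right)^{2}} = \frac{-4059 - 5248}{26482 + 73 \cdot 21316} = \frac{-4059 - 5248}{26482 + 1556068} = - \frac{9307}{1582550}$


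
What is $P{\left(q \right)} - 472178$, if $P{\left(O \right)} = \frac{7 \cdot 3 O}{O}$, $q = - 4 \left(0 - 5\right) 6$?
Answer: $-472157$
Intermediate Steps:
$q = 120$ ($q = \left(-4\right) \left(-5\right) 6 = 20 \cdot 6 = 120$)
$P{\left(O \right)} = 21$ ($P{\left(O \right)} = \frac{21 O}{O} = 21$)
$P{\left(q \right)} - 472178 = 21 - 472178 = -472157$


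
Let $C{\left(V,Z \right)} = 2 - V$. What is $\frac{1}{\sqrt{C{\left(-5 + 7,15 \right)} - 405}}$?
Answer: $- \frac{i \sqrt{5}}{45} \approx - 0.04969 i$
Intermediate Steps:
$\frac{1}{\sqrt{C{\left(-5 + 7,15 \right)} - 405}} = \frac{1}{\sqrt{\left(2 - \left(-5 + 7\right)\right) - 405}} = \frac{1}{\sqrt{\left(2 - 2\right) - 405}} = \frac{1}{\sqrt{0 - 405}} = \frac{1}{\sqrt{-405}} = \frac{1}{9 i \sqrt{5}} = - \frac{i \sqrt{5}}{45}$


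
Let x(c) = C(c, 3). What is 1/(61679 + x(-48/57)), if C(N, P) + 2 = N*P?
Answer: 19/1171815 ≈ 1.6214e-5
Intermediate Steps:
C(N, P) = -2 + N*P
x(c) = -2 + 3*c (x(c) = -2 + c*3 = -2 + 3*c)
1/(61679 + x(-48/57)) = 1/(61679 + (-2 + 3*(-48/57))) = 1/(61679 + (-2 + 3*(-48*1/57))) = 1/(61679 + (-2 + 3*(-16/19))) = 1/(61679 + (-2 - 48/19)) = 1/(61679 - 86/19) = 1/(1171815/19) = 19/1171815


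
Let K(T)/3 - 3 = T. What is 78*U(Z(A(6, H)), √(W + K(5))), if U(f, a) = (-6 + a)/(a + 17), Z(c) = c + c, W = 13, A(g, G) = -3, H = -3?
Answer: -1807/42 + 299*√37/42 ≈ 0.27967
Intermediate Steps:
K(T) = 9 + 3*T
Z(c) = 2*c
U(f, a) = (-6 + a)/(17 + a)
78*U(Z(A(6, H)), √(W + K(5))) = 78*((-6 + √(13 + (9 + 3*5)))/(17 + √(13 + (9 + 3*5)))) = 78*((-6 + √(13 + (9 + 15)))/(17 + √(13 + (9 + 15)))) = 78*((-6 + √(13 + 24))/(17 + √(13 + 24))) = 78*((-6 + √37)/(17 + √37)) = 78*(-6 + √37)/(17 + √37)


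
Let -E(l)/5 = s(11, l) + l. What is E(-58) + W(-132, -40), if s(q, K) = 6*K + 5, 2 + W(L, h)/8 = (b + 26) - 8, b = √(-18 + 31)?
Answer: 2133 + 8*√13 ≈ 2161.8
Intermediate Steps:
b = √13 ≈ 3.6056
W(L, h) = 128 + 8*√13 (W(L, h) = -16 + 8*((√13 + 26) - 8) = -16 + 8*((26 + √13) - 8) = -16 + 8*(18 + √13) = -16 + (144 + 8*√13) = 128 + 8*√13)
s(q, K) = 5 + 6*K
E(l) = -25 - 35*l (E(l) = -5*((5 + 6*l) + l) = -5*(5 + 7*l) = -25 - 35*l)
E(-58) + W(-132, -40) = (-25 - 35*(-58)) + (128 + 8*√13) = (-25 + 2030) + (128 + 8*√13) = 2005 + (128 + 8*√13) = 2133 + 8*√13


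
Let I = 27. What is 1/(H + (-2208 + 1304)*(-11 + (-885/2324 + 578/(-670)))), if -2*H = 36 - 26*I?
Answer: 194635/2219056981 ≈ 8.7711e-5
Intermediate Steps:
H = 333 (H = -(36 - 26*27)/2 = -(36 - 702)/2 = -1/2*(-666) = 333)
1/(H + (-2208 + 1304)*(-11 + (-885/2324 + 578/(-670)))) = 1/(333 + (-2208 + 1304)*(-11 + (-885/2324 + 578/(-670)))) = 1/(333 - 904*(-11 + (-885*1/2324 + 578*(-1/670)))) = 1/(333 - 904*(-11 + (-885/2324 - 289/335))) = 1/(333 - 904*(-11 - 968111/778540)) = 1/(333 - 904*(-9532051/778540)) = 1/(333 + 2154243526/194635) = 1/(2219056981/194635) = 194635/2219056981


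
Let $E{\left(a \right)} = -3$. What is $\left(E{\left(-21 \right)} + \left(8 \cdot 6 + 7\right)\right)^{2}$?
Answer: $2704$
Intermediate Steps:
$\left(E{\left(-21 \right)} + \left(8 \cdot 6 + 7\right)\right)^{2} = \left(-3 + \left(8 \cdot 6 + 7\right)\right)^{2} = \left(-3 + \left(48 + 7\right)\right)^{2} = \left(-3 + 55\right)^{2} = 52^{2} = 2704$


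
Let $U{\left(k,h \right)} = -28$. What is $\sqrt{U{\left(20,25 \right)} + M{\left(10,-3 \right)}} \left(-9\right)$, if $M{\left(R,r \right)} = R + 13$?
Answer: $- 9 i \sqrt{5} \approx - 20.125 i$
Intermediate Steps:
$M{\left(R,r \right)} = 13 + R$
$\sqrt{U{\left(20,25 \right)} + M{\left(10,-3 \right)}} \left(-9\right) = \sqrt{-28 + \left(13 + 10\right)} \left(-9\right) = \sqrt{-28 + 23} \left(-9\right) = \sqrt{-5} \left(-9\right) = i \sqrt{5} \left(-9\right) = - 9 i \sqrt{5}$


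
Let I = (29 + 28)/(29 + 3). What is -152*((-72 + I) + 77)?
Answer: -4123/4 ≈ -1030.8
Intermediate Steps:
I = 57/32 ≈ 1.7813
-152*((-72 + I) + 77) = -152*((-72 + 57/32) + 77) = -152*(-2247/32 + 77) = -152*217/32 = -4123/4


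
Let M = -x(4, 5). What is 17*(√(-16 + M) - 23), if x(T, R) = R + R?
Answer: -391 + 17*I*√26 ≈ -391.0 + 86.683*I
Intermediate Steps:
x(T, R) = 2*R
M = -10 (M = -2*5 = -1*10 = -10)
17*(√(-16 + M) - 23) = 17*(√(-16 - 10) - 23) = 17*(√(-26) - 23) = 17*(I*√26 - 23) = 17*(-23 + I*√26) = -391 + 17*I*√26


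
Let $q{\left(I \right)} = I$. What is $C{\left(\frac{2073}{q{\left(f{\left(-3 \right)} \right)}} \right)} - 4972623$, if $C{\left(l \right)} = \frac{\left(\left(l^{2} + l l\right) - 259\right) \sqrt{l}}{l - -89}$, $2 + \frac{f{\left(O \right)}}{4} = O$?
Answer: $-4972623 - \frac{4245529 i \sqrt{10365}}{29300} \approx -4.9726 \cdot 10^{6} - 14752.0 i$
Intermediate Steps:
$f{\left(O \right)} = -8 + 4 O$
$C{\left(l \right)} = \frac{\sqrt{l} \left(-259 + 2 l^{2}\right)}{89 + l}$ ($C{\left(l \right)} = \frac{\left(\left(l^{2} + l^{2}\right) - 259\right) \sqrt{l}}{l + 89} = \frac{\left(2 l^{2} - 259\right) \sqrt{l}}{89 + l} = \frac{\left(-259 + 2 l^{2}\right) \sqrt{l}}{89 + l} = \frac{\sqrt{l} \left(-259 + 2 l^{2}\right)}{89 + l}$)
$C{\left(\frac{2073}{q{\left(f{\left(-3 \right)} \right)}} \right)} - 4972623 = \frac{\sqrt{\frac{2073}{-8 + 4 \left(-3\right)}} \left(-259 + 2 \left(\frac{2073}{-8 + 4 \left(-3\right)}\right)^{2}\right)}{89 + \frac{2073}{-8 + 4 \left(-3\right)}} - 4972623 = \frac{\sqrt{\frac{2073}{-8 - 12}} \left(-259 + 2 \left(\frac{2073}{-8 - 12}\right)^{2}\right)}{89 + \frac{2073}{-8 - 12}} - 4972623 = \frac{\sqrt{\frac{2073}{-20}} \left(-259 + 2 \left(\frac{2073}{-20}\right)^{2}\right)}{89 + \frac{2073}{-20}} - 4972623 = \frac{\sqrt{2073 \left(- \frac{1}{20}\right)} \left(-259 + 2 \left(2073 \left(- \frac{1}{20}\right)\right)^{2}\right)}{89 + 2073 \left(- \frac{1}{20}\right)} - 4972623 = \frac{\sqrt{- \frac{2073}{20}} \left(-259 + 2 \left(- \frac{2073}{20}\right)^{2}\right)}{89 - \frac{2073}{20}} - 4972623 = \frac{\frac{i \sqrt{10365}}{10} \left(-259 + 2 \cdot \frac{4297329}{400}\right)}{- \frac{293}{20}} - 4972623 = \frac{i \sqrt{10365}}{10} \left(- \frac{20}{293}\right) \left(-259 + \frac{4297329}{200}\right) - 4972623 = \frac{i \sqrt{10365}}{10} \left(- \frac{20}{293}\right) \frac{4245529}{200} - 4972623 = - \frac{4245529 i \sqrt{10365}}{29300} - 4972623 = -4972623 - \frac{4245529 i \sqrt{10365}}{29300}$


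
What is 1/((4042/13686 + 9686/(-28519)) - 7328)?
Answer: -195155517/1430108272975 ≈ -0.00013646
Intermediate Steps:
1/((4042/13686 + 9686/(-28519)) - 7328) = 1/((4042*(1/13686) + 9686*(-1/28519)) - 7328) = 1/((2021/6843 - 9686/28519) - 7328) = 1/(-8644399/195155517 - 7328) = 1/(-1430108272975/195155517) = -195155517/1430108272975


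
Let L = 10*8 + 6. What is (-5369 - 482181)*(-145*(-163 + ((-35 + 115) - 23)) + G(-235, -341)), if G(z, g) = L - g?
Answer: -7701827350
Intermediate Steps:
L = 86 (L = 80 + 6 = 86)
G(z, g) = 86 - g
(-5369 - 482181)*(-145*(-163 + ((-35 + 115) - 23)) + G(-235, -341)) = (-5369 - 482181)*(-145*(-163 + ((-35 + 115) - 23)) + (86 - 1*(-341))) = -487550*(-145*(-163 + (80 - 23)) + (86 + 341)) = -487550*(-145*(-163 + 57) + 427) = -487550*(-145*(-106) + 427) = -487550*(15370 + 427) = -487550*15797 = -7701827350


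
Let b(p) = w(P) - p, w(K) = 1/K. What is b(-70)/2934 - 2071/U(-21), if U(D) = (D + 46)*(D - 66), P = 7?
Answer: 14534041/14890050 ≈ 0.97609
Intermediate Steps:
U(D) = (-66 + D)*(46 + D) (U(D) = (46 + D)*(-66 + D) = (-66 + D)*(46 + D))
b(p) = 1/7 - p
b(-70)/2934 - 2071/U(-21) = (1/7 - 1*(-70))/2934 - 2071/(-3036 + (-21)**2 - 20*(-21)) = (1/7 + 70)*(1/2934) - 2071/(-3036 + 441 + 420) = (491/7)*(1/2934) - 2071/(-2175) = 491/20538 - 2071*(-1/2175) = 491/20538 + 2071/2175 = 14534041/14890050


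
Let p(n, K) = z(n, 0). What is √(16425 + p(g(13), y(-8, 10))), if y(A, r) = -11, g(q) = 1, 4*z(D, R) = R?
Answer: 15*√73 ≈ 128.16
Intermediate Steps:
z(D, R) = R/4
p(n, K) = 0 (p(n, K) = (¼)*0 = 0)
√(16425 + p(g(13), y(-8, 10))) = √(16425 + 0) = √16425 = 15*√73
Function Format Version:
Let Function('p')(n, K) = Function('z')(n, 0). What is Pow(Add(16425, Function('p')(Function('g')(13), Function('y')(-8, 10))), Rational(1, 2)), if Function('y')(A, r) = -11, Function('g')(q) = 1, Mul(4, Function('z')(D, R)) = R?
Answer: Mul(15, Pow(73, Rational(1, 2))) ≈ 128.16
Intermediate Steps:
Function('z')(D, R) = Mul(Rational(1, 4), R)
Function('p')(n, K) = 0 (Function('p')(n, K) = Mul(Rational(1, 4), 0) = 0)
Pow(Add(16425, Function('p')(Function('g')(13), Function('y')(-8, 10))), Rational(1, 2)) = Pow(Add(16425, 0), Rational(1, 2)) = Pow(16425, Rational(1, 2)) = Mul(15, Pow(73, Rational(1, 2)))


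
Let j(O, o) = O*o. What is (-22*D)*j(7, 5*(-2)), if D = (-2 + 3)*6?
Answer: 9240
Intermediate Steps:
D = 6 (D = 1*6 = 6)
(-22*D)*j(7, 5*(-2)) = (-22*6)*(7*(5*(-2))) = -924*(-10) = -132*(-70) = 9240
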